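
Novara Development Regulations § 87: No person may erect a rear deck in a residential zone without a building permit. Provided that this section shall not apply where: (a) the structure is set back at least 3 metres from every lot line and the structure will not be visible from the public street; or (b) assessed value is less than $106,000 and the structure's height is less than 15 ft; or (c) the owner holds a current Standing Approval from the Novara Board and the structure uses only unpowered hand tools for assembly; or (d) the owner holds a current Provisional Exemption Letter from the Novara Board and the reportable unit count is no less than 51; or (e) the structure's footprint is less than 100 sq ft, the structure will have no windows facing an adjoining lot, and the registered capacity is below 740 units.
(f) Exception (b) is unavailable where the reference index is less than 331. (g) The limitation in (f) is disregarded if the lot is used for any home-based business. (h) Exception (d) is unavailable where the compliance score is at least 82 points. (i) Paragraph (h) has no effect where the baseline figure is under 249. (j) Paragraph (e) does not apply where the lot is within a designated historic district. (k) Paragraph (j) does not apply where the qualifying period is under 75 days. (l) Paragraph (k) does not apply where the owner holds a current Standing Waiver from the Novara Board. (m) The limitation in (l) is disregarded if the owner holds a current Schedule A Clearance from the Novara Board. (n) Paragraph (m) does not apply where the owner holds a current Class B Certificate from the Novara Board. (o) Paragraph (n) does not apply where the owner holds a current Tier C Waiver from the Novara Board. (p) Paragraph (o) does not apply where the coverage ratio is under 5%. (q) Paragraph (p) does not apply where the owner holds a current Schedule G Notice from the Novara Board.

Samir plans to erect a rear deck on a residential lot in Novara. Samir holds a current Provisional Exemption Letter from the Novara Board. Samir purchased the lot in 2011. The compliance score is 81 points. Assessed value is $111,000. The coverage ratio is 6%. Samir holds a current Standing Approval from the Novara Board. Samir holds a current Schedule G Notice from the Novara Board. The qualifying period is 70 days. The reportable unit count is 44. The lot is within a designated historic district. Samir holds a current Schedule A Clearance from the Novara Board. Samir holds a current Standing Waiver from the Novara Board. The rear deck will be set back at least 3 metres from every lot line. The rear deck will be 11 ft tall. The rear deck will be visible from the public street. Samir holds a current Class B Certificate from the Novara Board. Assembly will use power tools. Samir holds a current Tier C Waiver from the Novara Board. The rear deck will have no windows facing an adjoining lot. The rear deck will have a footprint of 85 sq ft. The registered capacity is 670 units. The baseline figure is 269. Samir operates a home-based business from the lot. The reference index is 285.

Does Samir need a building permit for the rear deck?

No — exception (e) applies; Samir does not need a building permit.

Exception (a) requires that the structure will not be visible from the public street; but the structure will be visible from the street, so (a) is unavailable.
Exception (b) requires that assessed value is less than $106,000; but assessed value is $111,000, not less than $106,000, so (b) is unavailable.
Exception (c) does not apply: assembly uses power tools.
Exception (d) requires that the reportable unit count is no less than 51; but the reportable unit count is 44, short of 51, so (d) is unavailable.
Exception (e): the structure's footprint is 85 sq ft, less than the 100 sq ft limit; no windows face an adjoining lot; the registered capacity is 670 units, below the 740 units limit — every condition holds. Under paragraphs (j)–(q): (j) would limit (e) — the lot is in a historic district — but (k) sets (j) aside: (k) is triggered — the qualifying period is 70 days, under the 75 days limit. (l) would limit (k) — a current Standing Waiver is held — but (m) sets (l) aside: (m) is triggered — a current Schedule A Clearance is held. (n) would limit (m) — a current Class B Certificate is held — but (o) sets (n) aside: (o) operates against (n): a current Tier C Waiver is held. (p), which would lift (o), is inapplicable — the coverage ratio is 6%, not under 5%. Exception (e) stands.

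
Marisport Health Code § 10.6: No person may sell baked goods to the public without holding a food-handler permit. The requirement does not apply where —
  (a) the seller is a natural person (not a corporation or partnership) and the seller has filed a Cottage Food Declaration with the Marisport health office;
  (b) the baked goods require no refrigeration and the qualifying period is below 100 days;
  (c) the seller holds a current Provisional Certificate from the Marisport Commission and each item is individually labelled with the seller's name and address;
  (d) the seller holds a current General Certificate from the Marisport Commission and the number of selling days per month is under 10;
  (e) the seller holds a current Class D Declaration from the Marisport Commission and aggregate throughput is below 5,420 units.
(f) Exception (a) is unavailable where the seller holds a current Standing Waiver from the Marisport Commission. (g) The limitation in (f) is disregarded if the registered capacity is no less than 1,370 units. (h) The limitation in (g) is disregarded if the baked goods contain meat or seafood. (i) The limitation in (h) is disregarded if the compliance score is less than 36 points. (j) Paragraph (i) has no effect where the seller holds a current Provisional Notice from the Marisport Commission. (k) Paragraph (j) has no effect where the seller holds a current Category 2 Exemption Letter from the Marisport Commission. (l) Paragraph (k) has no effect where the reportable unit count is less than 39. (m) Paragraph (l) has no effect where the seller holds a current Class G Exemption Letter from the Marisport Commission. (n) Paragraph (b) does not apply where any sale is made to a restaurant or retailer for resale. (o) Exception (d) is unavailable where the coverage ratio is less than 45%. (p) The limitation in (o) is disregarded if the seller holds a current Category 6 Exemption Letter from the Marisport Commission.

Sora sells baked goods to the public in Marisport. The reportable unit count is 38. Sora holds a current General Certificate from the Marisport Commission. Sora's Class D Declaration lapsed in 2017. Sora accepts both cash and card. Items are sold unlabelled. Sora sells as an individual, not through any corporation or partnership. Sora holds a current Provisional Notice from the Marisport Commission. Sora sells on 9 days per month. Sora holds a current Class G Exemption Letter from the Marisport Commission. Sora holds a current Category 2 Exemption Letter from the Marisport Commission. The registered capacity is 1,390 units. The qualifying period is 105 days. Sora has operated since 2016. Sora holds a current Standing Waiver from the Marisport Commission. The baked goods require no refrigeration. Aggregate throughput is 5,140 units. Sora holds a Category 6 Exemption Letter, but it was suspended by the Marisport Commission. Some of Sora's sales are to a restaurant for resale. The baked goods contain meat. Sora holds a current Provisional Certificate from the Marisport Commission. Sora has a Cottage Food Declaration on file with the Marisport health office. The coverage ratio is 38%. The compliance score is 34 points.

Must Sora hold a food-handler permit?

No — exception (a) applies; Sora is not required to hold a food-handler permit.

Exception (a): the seller is a natural person; a Cottage Food Declaration is on file — every condition holds. Under paragraphs (f)–(m): (f) is triggered (a current Standing Waiver is held), but is displaced by (g): (g) operates — the registered capacity is 1,390 units, meeting the 1,370 units threshold. (h) would limit (g) — the baked goods contain meat — but (i) sets (h) aside: (i) operates — the compliance score is 34 points, less than the 36 points limit. (j) is triggered (a current Provisional Notice is held), but is itself disapplied by (k): (k) is triggered — a current Category 2 Exemption Letter is held. (l) would limit (k) — the reportable unit count is 38, less than the 39 limit — but (m) sets (l) aside: (m) operates against (l): a current Class G Exemption Letter is held. (a) remains available.
Exception (b) requires that the qualifying period is below 100 days; but the qualifying period is 105 days, not below 100 days, so (b) is unavailable.
Exception (c) fails — items are sold unlabelled.
Exception (d)'s conditions are all satisfied: a current General Certificate is held; the number of selling days per month is 9, under the 10 limit. But applying paragraphs (o)–(p): (o) operates against (d): the coverage ratio is 38%, less than the 45% limit. (p), which would lift (o), is not triggered — the Category 6 Exemption Letter is not current. So (d) is unavailable.
Exception (e) fails — the Class D Declaration is not current.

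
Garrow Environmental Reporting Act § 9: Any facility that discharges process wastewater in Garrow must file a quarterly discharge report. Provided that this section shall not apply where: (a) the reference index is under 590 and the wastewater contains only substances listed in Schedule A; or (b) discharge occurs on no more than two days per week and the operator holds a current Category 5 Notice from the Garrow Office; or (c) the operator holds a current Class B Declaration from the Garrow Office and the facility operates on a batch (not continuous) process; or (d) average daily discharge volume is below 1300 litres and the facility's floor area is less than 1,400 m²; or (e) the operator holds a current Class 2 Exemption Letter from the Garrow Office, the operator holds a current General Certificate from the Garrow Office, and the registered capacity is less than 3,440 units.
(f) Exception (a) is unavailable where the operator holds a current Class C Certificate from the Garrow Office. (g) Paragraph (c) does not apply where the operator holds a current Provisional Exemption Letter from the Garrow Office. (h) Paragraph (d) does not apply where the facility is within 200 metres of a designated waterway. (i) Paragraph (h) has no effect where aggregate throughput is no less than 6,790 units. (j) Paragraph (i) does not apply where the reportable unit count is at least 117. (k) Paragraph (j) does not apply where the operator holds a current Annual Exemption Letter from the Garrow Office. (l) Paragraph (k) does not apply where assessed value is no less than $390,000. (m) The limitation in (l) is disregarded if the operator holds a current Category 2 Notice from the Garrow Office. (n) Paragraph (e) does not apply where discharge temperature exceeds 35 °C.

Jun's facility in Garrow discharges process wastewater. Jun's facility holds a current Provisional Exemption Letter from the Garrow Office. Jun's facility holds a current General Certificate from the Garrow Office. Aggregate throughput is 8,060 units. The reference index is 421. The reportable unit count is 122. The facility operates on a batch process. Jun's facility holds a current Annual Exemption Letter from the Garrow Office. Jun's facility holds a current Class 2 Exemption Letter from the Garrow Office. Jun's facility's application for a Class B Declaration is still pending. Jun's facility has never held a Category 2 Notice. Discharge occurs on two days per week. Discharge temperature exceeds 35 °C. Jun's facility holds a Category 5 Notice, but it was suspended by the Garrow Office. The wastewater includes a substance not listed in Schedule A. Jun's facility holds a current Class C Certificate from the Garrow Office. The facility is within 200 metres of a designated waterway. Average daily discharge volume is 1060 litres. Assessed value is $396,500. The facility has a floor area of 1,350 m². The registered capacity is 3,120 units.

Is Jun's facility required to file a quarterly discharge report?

Exception (a) fails — the wastewater includes a non-Schedule-A substance.
Exception (b) fails — the Category 5 Notice is not current.
Exception (c) fails — there is no Class B Declaration in force.
Exception (d): average daily discharge volume is 1060 litres, below the 1300 litres limit; the facility's floor area is 1,350 m², less than the 1,400 m² limit — every condition holds. Turning to paragraphs (h)–(m): (h) operates against (d): the facility is within 200 m of a designated waterway. (i) would limit (h) — aggregate throughput is 8,060 units, meeting the 6,790 units threshold — but (j) sets (i) aside: (j) operates — the reportable unit count is 122, meeting the 117 threshold. (k) would limit (j) — a current Annual Exemption Letter is held — but (l) sets (k) aside: (l) operates against (k): assessed value is $396,500, meeting the $390,000 threshold. (m) does not operate here (no current Category 2 Notice is held), so (l) stands. Exception (d) does not apply.
All of (e)'s requirements are met (a current Class 2 Exemption Letter is held; a current General Certificate is held; the registered capacity is 3,120 units, less than the 3,440 units limit). However, paragraph (n) must be considered: (n) is triggered — discharge temperature exceeds 35 °C. (e) is therefore removed.
None of the exceptions is available; § 9 applies in full.

Yes — Jun's facility must file a quarterly discharge report.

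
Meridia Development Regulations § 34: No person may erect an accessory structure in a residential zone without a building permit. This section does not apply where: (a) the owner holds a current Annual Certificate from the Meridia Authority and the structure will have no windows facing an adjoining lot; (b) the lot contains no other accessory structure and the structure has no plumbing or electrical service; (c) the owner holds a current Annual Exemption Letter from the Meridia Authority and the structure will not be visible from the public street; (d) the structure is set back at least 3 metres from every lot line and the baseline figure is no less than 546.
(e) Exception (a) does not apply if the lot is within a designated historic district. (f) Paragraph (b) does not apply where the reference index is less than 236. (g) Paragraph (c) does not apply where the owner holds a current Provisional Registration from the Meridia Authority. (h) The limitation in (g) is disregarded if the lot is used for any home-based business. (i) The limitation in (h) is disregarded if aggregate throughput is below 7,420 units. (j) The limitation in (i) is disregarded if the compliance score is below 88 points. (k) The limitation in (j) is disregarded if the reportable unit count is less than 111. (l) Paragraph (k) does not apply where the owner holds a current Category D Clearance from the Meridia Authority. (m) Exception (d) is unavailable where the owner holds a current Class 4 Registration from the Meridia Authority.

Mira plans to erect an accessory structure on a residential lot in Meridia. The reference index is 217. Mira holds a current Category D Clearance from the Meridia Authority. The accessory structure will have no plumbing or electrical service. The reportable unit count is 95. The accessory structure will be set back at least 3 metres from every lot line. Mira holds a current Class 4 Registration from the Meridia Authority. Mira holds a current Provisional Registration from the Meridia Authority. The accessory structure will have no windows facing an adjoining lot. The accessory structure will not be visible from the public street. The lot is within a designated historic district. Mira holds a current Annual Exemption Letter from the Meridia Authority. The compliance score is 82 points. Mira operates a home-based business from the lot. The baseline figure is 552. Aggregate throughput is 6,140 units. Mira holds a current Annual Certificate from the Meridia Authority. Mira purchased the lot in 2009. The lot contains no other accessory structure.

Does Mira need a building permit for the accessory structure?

Exception (a): a current Annual Certificate is held; no windows face an adjoining lot — every condition holds. But: (e) applies — the lot is in a historic district. So (a) is unavailable.
Exception (b)'s conditions are all satisfied: the lot has no other accessory structure; there is no plumbing or electrical service. But: (f) operates against (b): the reference index is 217, less than the 236 limit. (b) is therefore removed.
All of (c)'s requirements are met (a current Annual Exemption Letter is held; the structure will not be visible from the street). Considering the limiting provisions: (g) is engaged (a current Provisional Registration is held), but is overridden by (h): (h) operates against (g): a home-based business operates on the lot. (i) is triggered (aggregate throughput is 6,140 units, below the 7,420 units limit), but is overridden by (j): (j) is triggered — the compliance score is 82 points, below the 88 points limit. (k) would limit (j) — the reportable unit count is 95, less than the 111 limit — but (l) sets (k) aside: (l) applies — a current Category D Clearance is held. Exception (c) stands.
Exception (d): the setback is at least 3 m on every side; the baseline figure is 552, meeting the 546 threshold — every condition holds. But: (m) operates against (d): a current Class 4 Registration is held. Exception (d) does not apply.

No — exception (c) applies; Mira does not need a building permit.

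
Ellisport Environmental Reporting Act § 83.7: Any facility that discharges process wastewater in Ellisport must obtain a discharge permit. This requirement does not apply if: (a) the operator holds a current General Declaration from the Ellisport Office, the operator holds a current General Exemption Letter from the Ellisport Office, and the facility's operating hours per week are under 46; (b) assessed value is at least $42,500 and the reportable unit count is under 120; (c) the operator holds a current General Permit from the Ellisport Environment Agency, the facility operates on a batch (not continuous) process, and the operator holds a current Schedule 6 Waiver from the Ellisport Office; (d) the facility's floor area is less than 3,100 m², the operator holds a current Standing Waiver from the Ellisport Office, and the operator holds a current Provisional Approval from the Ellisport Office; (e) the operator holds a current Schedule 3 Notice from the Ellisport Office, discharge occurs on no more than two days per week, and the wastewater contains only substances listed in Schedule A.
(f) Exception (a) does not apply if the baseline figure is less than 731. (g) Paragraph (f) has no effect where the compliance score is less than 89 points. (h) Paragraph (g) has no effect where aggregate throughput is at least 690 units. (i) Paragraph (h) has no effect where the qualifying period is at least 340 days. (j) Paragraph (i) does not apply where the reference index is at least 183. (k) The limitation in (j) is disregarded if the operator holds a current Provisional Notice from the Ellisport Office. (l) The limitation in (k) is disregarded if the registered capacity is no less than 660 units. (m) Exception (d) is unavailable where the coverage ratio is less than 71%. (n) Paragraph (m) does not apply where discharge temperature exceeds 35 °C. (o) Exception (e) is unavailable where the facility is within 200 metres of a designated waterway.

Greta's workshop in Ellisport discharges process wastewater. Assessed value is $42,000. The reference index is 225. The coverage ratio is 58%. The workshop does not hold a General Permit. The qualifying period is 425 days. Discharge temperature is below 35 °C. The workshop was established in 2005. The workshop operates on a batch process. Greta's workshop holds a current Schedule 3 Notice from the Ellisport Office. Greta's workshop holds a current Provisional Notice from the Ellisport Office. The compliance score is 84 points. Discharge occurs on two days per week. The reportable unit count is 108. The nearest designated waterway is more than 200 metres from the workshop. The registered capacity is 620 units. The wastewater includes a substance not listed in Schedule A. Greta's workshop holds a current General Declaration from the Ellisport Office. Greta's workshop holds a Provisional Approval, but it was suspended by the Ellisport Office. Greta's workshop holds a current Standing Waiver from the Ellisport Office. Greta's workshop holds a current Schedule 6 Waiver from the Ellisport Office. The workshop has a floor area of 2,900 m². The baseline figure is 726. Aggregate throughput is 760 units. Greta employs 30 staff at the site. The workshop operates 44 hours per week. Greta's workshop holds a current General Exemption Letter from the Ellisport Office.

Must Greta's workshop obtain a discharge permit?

No — exception (a) applies; Greta's workshop is not required to obtain a discharge permit.

Exception (a) is satisfied on its face — a current General Declaration is held; a current General Exemption Letter is held; the facility's operating hours per week are 44, under the 46 limit. Under paragraphs (f)–(l): (f) is engaged (the baseline figure is 726, less than the 731 limit), but is displaced by (g): (g) is engaged — the compliance score is 84 points, less than the 89 points limit. (h) is triggered (aggregate throughput is 760 units, meeting the 690 units threshold), but is itself disapplied by (i): (i) operates against (h): the qualifying period is 425 days, meeting the 340 days threshold. (j) would limit (i) — the reference index is 225, meeting the 183 threshold — but (k) sets (j) aside: (k) operates against (j): a current Provisional Notice is held. (l), which would lift (k), does not operate here — the registered capacity is 620 units, short of 660 units. (a) remains available.
Exception (b) requires that assessed value is at least $42,500; but assessed value is $42,000, short of $42,500, so (b) is unavailable.
Exception (c) requires that the operator holds a current General Permit from the Ellisport Environment Agency; but no General Permit is held, so (c) is unavailable.
Exception (d) requires that the operator holds a current Provisional Approval from the Ellisport Office; but the Provisional Approval is not current, so (d) is unavailable.
Exception (e) requires that the wastewater contains only substances listed in Schedule A; but the wastewater includes a non-Schedule-A substance, so (e) is unavailable.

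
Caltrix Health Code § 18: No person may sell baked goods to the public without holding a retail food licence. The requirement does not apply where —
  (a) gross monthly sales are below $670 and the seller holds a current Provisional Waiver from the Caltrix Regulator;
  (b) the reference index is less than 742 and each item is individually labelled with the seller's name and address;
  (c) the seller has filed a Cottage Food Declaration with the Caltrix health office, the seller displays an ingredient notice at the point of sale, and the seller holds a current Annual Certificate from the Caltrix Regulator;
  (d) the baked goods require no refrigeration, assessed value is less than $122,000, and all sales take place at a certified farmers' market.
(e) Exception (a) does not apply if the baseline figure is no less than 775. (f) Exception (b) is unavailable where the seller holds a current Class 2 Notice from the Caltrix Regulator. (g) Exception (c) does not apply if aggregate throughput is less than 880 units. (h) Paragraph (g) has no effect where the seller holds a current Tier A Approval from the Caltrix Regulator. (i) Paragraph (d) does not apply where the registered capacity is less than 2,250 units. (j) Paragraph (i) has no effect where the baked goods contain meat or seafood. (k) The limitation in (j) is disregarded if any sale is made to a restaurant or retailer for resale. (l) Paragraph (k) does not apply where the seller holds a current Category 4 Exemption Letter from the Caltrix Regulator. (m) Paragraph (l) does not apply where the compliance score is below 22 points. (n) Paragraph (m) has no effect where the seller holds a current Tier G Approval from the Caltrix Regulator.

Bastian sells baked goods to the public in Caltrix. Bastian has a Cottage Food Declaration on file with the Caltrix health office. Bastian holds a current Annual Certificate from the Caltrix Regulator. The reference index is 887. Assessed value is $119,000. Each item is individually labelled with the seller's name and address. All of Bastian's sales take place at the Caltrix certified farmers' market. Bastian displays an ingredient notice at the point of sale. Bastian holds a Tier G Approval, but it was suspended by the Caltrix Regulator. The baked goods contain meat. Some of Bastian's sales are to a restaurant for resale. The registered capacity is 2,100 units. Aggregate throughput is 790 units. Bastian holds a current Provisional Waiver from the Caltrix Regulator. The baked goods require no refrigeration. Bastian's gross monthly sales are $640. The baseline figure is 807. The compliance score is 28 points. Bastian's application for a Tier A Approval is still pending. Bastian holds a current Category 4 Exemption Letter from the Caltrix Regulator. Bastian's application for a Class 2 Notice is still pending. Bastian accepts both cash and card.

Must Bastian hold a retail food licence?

Exception (a): gross monthly sales are $640, below the $670 limit; a current Provisional Waiver is held — every condition holds. But applying paragraph (e): (e) operates against (a): the baseline figure is 807, meeting the 775 threshold. (a) is therefore removed.
Exception (b) does not apply: the reference index is 887, not less than 742.
Exception (c): a Cottage Food Declaration is on file; an ingredient notice is displayed; a current Annual Certificate is held — every condition holds. However, paragraphs (g)–(h) must be considered: (g) operates against (c): aggregate throughput is 790 units, less than the 880 units limit. (h), which would lift (g), is not triggered — no current Tier A Approval is held. Exception (c) does not apply.
Exception (d)'s conditions are all satisfied: the baked goods are shelf-stable; assessed value is $119,000, less than the $122,000 limit; all sales are at a certified farmers' market. As to paragraphs (i)–(n): (i) is engaged (the registered capacity is 2,100 units, less than the 2,250 units limit), but is set aside by (j): (j) operates — the baked goods contain meat. (k) would limit (j) — some sales are to a restaurant for resale — but (l) sets (k) aside: (l) is triggered — a current Category 4 Exemption Letter is held. (m), which would lift (l), is not engaged — the compliance score is 28 points, not below 22 points. So (d) applies.

No — exception (d) applies; Bastian is not required to hold a retail food licence.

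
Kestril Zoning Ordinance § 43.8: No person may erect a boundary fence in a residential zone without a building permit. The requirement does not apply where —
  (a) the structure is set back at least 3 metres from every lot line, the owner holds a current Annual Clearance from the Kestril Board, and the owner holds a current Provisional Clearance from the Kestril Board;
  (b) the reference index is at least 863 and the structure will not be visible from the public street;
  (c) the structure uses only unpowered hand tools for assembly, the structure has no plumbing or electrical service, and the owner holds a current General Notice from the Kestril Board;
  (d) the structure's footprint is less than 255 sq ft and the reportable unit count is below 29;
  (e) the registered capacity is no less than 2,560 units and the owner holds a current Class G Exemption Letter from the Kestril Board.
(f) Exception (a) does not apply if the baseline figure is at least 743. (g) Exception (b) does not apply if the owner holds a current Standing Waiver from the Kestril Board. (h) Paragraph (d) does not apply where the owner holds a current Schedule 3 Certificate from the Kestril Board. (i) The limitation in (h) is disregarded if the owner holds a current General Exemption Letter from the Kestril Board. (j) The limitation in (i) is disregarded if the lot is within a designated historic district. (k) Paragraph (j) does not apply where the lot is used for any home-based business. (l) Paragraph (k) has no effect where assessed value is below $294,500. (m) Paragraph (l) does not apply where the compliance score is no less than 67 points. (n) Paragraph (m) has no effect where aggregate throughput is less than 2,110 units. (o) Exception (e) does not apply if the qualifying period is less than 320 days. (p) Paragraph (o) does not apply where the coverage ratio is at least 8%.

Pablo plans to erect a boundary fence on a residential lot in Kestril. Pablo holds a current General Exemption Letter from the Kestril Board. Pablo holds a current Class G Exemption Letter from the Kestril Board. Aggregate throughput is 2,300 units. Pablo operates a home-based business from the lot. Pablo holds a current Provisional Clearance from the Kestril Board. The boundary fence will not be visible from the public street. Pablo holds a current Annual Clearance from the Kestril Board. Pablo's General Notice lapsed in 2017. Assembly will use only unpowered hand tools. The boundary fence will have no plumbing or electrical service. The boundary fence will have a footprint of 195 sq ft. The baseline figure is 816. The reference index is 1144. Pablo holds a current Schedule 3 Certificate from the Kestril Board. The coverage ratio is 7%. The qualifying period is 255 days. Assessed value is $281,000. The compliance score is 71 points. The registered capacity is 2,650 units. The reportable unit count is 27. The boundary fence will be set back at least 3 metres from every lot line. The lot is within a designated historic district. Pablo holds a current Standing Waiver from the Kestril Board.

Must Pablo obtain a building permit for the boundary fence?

Exception (a): the setback is at least 3 m on every side; a current Annual Clearance is held; a current Provisional Clearance is held — every condition holds. However, paragraph (f) must be considered: (f) operates against (a): the baseline figure is 816, meeting the 743 threshold. So (a) is unavailable.
Exception (b): the reference index is 1,144, meeting the 863 threshold; the structure will not be visible from the street — every condition holds. But: (g) operates against (b): a current Standing Waiver is held. So (b) is unavailable.
Exception (c) fails — there is no General Notice in force.
Exception (d) is satisfied on its face — the structure's footprint is 195 sq ft, less than the 255 sq ft limit; the reportable unit count is 27, below the 29 limit. Considering the limiting provisions: (h) operates (a current Schedule 3 Certificate is held), but is overridden by (i): (i) applies — a current General Exemption Letter is held. (j) operates (the lot is in a historic district), but is overridden by (k): (k) operates against (j): a home-based business operates on the lot. (l) would limit (k) — assessed value is $281,000, below the $294,500 limit — but (m) sets (l) aside: (m) is engaged — the compliance score is 71 points, meeting the 67 points threshold. (n), which would lift (m), is not engaged — aggregate throughput is 2,300 units, not less than 2,110 units. (d) remains available.
Exception (e) is satisfied on its face — the registered capacity is 2,650 units, meeting the 2,560 units threshold; a current Class G Exemption Letter is held. But: (o) is triggered — the qualifying period is 255 days, less than the 320 days limit. (p), which would lift (o), does not operate here — the coverage ratio is 7%, short of 8%. Exception (e) does not apply.

No — exception (d) applies; Pablo does not need a building permit.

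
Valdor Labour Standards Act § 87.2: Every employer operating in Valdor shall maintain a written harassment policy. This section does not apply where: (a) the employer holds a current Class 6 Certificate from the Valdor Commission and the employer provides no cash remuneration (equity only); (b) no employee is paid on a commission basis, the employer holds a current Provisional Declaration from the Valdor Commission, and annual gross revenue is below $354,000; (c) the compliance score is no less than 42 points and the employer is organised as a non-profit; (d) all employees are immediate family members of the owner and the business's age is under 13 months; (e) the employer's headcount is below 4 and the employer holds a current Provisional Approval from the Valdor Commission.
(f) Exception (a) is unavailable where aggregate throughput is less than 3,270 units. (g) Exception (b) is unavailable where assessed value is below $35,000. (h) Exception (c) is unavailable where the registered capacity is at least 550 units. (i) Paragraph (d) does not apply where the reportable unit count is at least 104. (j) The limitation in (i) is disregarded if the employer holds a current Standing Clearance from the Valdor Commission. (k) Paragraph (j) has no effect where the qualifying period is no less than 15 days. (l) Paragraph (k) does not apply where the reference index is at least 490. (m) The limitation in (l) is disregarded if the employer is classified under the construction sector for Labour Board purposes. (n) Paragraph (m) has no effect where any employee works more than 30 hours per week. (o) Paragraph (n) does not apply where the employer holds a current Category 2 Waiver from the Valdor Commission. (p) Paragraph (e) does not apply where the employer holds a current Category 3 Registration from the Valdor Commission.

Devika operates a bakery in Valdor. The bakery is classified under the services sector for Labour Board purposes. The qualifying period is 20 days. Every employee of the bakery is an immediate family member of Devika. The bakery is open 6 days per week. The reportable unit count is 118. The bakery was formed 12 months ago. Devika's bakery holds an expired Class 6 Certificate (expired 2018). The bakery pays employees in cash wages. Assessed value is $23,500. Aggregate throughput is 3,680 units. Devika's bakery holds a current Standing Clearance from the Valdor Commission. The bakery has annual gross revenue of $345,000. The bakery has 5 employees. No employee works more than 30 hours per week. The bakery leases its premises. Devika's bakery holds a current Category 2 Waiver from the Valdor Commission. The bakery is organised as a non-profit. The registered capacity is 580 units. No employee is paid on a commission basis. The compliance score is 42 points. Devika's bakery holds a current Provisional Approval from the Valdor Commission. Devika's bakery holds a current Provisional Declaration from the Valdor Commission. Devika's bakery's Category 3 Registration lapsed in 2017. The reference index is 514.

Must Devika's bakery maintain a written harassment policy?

Exception (a) does not apply: no current Class 6 Certificate is held.
Exception (b): no employee is paid on commission; a current Provisional Declaration is held; annual gross revenue is $345,000, below the $354,000 limit — every condition holds. But applying paragraph (g): (g) applies — assessed value is $23,500, below the $35,000 limit. So (b) is unavailable.
All of (c)'s requirements are met (the compliance score is 42 points, meeting the 42 points threshold; the employer is a non-profit). Turning to paragraph (h): (h) operates against (c): the registered capacity is 580 units, meeting the 550 units threshold. (c) is therefore removed.
Exception (d): every employee is an immediate family member; the business's age is 12 months, under the 13 months limit — every condition holds. Applying paragraphs (i)–(o): (i) applies (the reportable unit count is 118, meeting the 104 threshold), but is overridden by (j): (j) operates against (i): a current Standing Clearance is held. (k) applies (the qualifying period is 20 days, meeting the 15 days threshold), but is set aside by (l): (l) is triggered — the reference index is 514, meeting the 490 threshold. (m), which would lift (l), does not operate here — the bakery is classified under the services sector. Exception (d) stands.
Exception (e) fails — the employer's headcount is 5, not below 4.

No — exception (d) applies; Devika's bakery is not required to maintain a written harassment policy.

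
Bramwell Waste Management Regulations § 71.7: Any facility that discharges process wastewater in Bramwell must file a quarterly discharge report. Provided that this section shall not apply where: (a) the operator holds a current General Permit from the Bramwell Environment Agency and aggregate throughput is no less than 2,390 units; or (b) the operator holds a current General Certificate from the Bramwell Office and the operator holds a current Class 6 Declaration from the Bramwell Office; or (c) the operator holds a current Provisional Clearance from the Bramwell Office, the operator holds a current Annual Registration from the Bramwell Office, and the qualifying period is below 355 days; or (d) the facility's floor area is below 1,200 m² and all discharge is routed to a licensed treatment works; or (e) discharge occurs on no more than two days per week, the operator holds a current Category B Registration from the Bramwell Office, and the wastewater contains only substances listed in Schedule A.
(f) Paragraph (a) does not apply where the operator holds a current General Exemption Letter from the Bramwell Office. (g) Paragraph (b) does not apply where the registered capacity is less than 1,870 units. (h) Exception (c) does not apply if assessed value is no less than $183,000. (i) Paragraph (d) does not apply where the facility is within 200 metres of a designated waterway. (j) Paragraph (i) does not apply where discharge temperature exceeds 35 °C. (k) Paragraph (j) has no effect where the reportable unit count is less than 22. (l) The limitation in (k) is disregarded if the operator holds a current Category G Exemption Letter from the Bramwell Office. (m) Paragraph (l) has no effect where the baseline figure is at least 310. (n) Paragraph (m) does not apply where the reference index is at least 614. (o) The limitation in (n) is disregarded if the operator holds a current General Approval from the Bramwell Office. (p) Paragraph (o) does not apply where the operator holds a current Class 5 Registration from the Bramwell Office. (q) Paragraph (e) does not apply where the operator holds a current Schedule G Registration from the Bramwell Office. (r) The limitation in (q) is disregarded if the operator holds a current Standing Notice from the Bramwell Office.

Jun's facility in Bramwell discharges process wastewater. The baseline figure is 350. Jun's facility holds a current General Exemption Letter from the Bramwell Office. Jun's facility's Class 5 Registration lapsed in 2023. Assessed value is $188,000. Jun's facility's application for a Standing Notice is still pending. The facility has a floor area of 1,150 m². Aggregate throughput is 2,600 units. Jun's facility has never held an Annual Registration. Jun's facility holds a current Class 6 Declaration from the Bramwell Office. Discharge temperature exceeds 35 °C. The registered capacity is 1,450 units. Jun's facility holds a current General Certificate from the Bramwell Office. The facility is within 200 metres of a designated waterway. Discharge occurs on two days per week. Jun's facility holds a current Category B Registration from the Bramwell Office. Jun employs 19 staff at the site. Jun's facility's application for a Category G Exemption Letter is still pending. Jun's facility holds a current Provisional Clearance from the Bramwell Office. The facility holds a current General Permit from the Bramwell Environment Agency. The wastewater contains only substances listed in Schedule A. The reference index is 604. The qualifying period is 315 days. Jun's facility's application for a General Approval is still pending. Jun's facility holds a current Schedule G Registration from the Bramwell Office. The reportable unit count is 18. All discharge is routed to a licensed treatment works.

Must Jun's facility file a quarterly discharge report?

Exception (a)'s conditions are all satisfied: a current General Permit is held; aggregate throughput is 2,600 units, meeting the 2,390 units threshold. But applying paragraph (f): (f) operates against (a): a current General Exemption Letter is held. Exception (a) does not apply.
Exception (b) is satisfied on its face — a current General Certificate is held; a current Class 6 Declaration is held. But: (g) operates against (b): the registered capacity is 1,450 units, less than the 1,870 units limit. (b) is therefore removed.
Exception (c) requires that the operator holds a current Annual Registration from the Bramwell Office; but no current Annual Registration is held, so (c) is unavailable.
Exception (d): the facility's floor area is 1,150 m², below the 1,200 m² limit; discharge is routed to a licensed treatment works — every condition holds. However, paragraphs (i)–(p) must be considered: (i) operates against (d): the facility is within 200 m of a designated waterway. (j) would limit (i) — discharge temperature exceeds 35 °C — but (k) sets (j) aside: (k) operates against (j): the reportable unit count is 18, less than the 22 limit. (l), which would lift (k), is not engaged — no current Category G Exemption Letter is held. Exception (d) does not apply.
Exception (e)'s conditions are all satisfied: discharge occurs on no more than two days per week; a current Category B Registration is held; the wastewater is Schedule-A-only. However, paragraphs (q)–(r) must be considered: (q) is engaged — a current Schedule G Registration is held. (r) is not engaged (no current Standing Notice is held), so (q) stands. Exception (e) does not apply.
No exception applies. The general rule governs.

Yes — Jun's facility must file a quarterly discharge report.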